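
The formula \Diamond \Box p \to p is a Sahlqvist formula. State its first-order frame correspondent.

Equivalently (dual form): p → □◇p.
Suppose p→□◇p is valid. Take Rxy and set V(p)={x}. Then p at x, so □◇p at x, so ◇p at y, so some z with Ryz has p; z=x, i.e. Ryx.
The converse is a direct semantic check.
Frame condition: \forall x \forall y (Rxy \to Ryx).

symmetry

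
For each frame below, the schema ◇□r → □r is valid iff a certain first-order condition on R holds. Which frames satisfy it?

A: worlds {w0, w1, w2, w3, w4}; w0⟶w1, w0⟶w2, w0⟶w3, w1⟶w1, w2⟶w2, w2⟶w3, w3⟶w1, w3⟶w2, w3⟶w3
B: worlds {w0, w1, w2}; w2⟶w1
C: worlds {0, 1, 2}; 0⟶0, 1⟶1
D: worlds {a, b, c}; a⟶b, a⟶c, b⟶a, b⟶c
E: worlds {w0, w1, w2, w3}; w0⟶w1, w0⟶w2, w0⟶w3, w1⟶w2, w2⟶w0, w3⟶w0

C

This is the axiom for the Euclidean property; its first-order frame correspondent is ∀x ∀y ∀z (Rxy ∧ Rxz → Ryz).
A: fails — Rw0w1 and Rw0w2 but not Rw1w2.
B: fails — Rw2w1 and Rw2w1 but not Rw1w1.
C: satisfies the condition.
D: fails — Rac and Rac but not Rcc.
E: fails — Rw0w1 and Rw0w1 but not Rw1w1.
Valid on: C.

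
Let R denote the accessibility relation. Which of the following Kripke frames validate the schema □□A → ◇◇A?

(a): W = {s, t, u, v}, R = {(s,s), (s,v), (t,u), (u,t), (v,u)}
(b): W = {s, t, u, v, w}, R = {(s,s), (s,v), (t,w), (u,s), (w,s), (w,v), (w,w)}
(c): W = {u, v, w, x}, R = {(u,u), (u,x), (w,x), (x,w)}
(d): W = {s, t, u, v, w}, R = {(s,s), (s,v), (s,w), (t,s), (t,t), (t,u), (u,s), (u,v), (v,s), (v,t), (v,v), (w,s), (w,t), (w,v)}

Frame correspondent (Sahlqvist): ∀x ∃w (xR²w ∧ xR²w) — i.e. a generalized confluence (Geach) condition.
(a): holds.
(b): fails — at v but no w* with vR²w* and vR²w*.
(c): fails — at v but no t with vR²t and vR²t.
(d): holds.

(a), (d)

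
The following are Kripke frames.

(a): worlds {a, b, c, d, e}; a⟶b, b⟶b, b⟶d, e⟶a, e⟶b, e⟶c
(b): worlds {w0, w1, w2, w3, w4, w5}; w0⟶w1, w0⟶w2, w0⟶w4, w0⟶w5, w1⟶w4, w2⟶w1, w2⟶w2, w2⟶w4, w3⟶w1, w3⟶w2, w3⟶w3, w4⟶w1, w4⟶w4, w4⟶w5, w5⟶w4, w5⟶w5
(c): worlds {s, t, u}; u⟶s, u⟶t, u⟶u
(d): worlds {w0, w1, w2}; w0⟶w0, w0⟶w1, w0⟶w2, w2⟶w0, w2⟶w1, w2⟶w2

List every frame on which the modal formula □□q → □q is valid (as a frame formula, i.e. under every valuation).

This is the axiom for density; its first-order frame correspondent is ∀x ∀y (Rxy → ∃z (Rxz ∧ Rzy)).
(a): fails — Rea but no z with Rez and Rza.
(b): satisfies the condition.
(c): satisfies the condition.
(d): satisfies the condition.

(b), (c), (d)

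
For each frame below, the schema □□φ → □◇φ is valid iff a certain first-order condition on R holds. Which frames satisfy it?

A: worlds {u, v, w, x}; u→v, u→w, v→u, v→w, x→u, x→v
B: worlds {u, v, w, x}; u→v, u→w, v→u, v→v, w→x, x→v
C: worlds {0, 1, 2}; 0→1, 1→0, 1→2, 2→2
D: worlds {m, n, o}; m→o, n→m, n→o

The schema corresponds to a generalized confluence (Geach) condition: ∀x ∀z (xRz → ∃w (xR²w ∧ zRw)).
A: fails — uRw but no t with uR²t and wRt.
B: holds.
C: holds.
D: fails — mRo but no w with mR²w and oRw.
Valid on: B, C.

B, C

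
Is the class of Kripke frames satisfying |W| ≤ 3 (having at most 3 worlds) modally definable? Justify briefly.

Not modally definable

Modal frame validity is preserved under disjoint unions.
Any modal formula valid on each of 4 disjoint one-world frames is valid on their disjoint union (validity is preserved under disjoint unions). Each one-world frame has |W|=1≤3, but the union has |W|=4.
So the class is not modally definable.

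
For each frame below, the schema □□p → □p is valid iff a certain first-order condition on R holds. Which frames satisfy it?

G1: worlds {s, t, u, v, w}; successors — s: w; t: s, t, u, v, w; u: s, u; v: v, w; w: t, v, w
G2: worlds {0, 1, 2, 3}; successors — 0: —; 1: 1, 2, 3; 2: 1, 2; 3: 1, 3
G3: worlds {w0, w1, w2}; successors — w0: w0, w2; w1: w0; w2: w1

G1, G2

This is the axiom for density; its first-order frame correspondent is ∀x ∀y (Rxy → ∃z (Rxz ∧ Rzy)).
G1: ✓.
G2: ✓.
G3: fails — Rw2w1 but no z with Rw2z and Rzw1.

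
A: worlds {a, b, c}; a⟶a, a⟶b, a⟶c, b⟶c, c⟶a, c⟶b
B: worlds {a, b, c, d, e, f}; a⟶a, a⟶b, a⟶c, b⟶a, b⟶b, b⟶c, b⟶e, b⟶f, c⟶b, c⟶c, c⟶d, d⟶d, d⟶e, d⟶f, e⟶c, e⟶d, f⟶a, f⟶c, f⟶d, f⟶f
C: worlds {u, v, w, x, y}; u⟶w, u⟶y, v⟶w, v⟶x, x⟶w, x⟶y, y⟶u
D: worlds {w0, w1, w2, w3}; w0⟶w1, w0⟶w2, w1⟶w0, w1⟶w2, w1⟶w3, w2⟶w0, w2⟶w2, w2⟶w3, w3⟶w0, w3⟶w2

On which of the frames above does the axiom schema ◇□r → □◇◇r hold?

The schema corresponds to a generalized confluence (Geach) condition: ∀x ∀y ∀z ((xRy ∧ xRz) → ∃w (yRw ∧ zR²w)).
A: fails — aRb, aRb but no w with bRw and bR²w.
B: holds.
C: fails — uRw, uRw but no t with wRt and wR²t.
D: holds.

B, D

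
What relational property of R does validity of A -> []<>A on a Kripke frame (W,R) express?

Suppose A→□◇A is valid. Take Rxy and set V(A)={x}. Then A at x, so □◇A at x, so ◇A at y, so some z with Ryz has A; z=x, i.e. Ryx.
The converse is a direct semantic check.
Frame condition: forall x forall y (Rxy -> Ryx).

symmetry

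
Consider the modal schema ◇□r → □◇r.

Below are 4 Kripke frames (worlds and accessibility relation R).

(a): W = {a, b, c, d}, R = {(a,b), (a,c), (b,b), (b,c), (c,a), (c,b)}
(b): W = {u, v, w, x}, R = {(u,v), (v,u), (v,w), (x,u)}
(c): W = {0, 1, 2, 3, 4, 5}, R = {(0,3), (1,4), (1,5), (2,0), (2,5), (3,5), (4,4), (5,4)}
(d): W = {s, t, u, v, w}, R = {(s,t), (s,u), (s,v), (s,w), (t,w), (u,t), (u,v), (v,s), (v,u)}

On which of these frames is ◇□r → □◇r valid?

The schema corresponds to convergence: ∀x ∀y ∀z (Rxy ∧ Rxz → ∃w (Ryw ∧ Rzw)).
(a): satisfies the condition.
(b): fails — Rvu and Rvw but u and w have no common successor.
(c): fails — R25 and R20 but 5 and 0 have no common successor.
(d): fails — Rsv and Rsw but v and w have no common successor.

(a)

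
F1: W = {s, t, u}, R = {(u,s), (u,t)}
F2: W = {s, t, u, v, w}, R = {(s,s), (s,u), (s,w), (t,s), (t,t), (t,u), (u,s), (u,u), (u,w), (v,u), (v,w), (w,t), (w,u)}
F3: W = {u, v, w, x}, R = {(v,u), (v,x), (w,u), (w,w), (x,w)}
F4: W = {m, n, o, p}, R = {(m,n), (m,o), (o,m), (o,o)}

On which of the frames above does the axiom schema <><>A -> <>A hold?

F1

Frame correspondent (Sahlqvist): forall x forall y forall z (Rxy & Ryz -> Rxz) — i.e. transitivity.
F1: condition met.
F2: fails — Rwt and Rts but not Rws.
F3: fails — Rxw and Rwu but not Rxu.
F4: fails — Rom and Rmn but not Ron.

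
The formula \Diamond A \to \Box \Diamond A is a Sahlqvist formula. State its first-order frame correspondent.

The Euclidean property

This schema is the 5 axiom.
Its frame correspondent is the Euclidean property — \forall x \forall y \forall z (Rxy \wedge Rxz \to Ryz).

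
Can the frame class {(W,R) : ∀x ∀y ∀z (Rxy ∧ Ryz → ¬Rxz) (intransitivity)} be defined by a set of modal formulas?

Not modally definable

If a class were modally definable it would be closed under surjective bounded morphisms (Goldblatt–Thomason).
The 7-cycle (worlds s,t,u,v,w,x,y with s→t→u→v→w→x→y→s) is intransitive. Mapping every world to a single reflexive point • is a surjective bounded morphism; the reflexive point is not intransitive (R••∧R•• but R••).
Hence intransitivity is not modally definable.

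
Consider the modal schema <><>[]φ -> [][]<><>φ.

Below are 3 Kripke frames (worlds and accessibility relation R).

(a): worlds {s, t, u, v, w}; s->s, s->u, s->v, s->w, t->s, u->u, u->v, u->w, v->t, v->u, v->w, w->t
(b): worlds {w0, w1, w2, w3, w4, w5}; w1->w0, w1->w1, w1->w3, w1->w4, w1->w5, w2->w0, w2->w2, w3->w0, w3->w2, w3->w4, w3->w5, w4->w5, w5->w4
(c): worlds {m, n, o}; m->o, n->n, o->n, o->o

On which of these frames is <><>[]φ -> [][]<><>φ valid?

This is the axiom for a generalized confluence (Geach) condition; its first-order frame correspondent is forall x forall y forall z ((x R^2 y & x R^2 z) -> exists w (yRw & z R^2 w)).
(a): fails — sR²t, sR²u but no w* with tRw* and uR²w*.
(b): fails — w1R²w0, w1R²w0 but no w with w0Rw and w0R²w.
(c): satisfies the condition.
Valid on: (c).

(c)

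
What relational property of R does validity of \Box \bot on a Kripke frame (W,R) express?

emptiness of R: \forall x \forall y \neg Rxy

This is the Ver axiom.
It corresponds to emptiness of R: \forall x \forall y \neg Rxy.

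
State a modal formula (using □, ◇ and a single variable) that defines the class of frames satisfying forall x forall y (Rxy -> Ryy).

□(□s → s)

The condition is shift-reflexivity. The T□ schema □(□s → s) defines it.
Suppose □(□s→s) is valid. Take Rxy and set V(s)={w : Ryw}. Then at y, □s holds; since □(□s→s) at x, □s→s at y, so s at y, i.e. Ryy.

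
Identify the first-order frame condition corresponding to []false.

This schema is the Ver axiom.
Its frame correspondent is emptiness of R — forall x forall y ~Rxy.

emptiness of R: forall x forall y ~Rxy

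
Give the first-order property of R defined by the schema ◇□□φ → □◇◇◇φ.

∀x ∀y ∀z ((xRy ∧ xRz) → ∃w (yR²w ∧ zR³w))

This is a Sahlqvist (Geach-type) schema ◇^1□^2φ → □^1◇^3φ.
First-order correspondent: ∀x ∀y ∀z ((xRy ∧ xRz) → ∃w (yR²w ∧ zR³w)).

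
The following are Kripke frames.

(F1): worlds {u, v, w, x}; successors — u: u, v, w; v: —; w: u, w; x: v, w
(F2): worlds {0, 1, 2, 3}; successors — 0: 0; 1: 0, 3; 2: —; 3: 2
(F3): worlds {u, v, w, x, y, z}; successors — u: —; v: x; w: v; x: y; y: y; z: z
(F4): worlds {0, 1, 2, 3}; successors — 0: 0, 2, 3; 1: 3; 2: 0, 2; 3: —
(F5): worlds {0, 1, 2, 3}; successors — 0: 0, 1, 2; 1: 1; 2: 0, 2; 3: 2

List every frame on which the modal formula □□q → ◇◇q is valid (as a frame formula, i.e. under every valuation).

(F5)

The schema corresponds to a generalized confluence (Geach) condition: ∀x ∃w (xR²w ∧ xR²w).
(F1): fails — at v but no t with vR²t and vR²t.
(F2): fails — at 2 but no w with 2R²w and 2R²w.
(F3): fails — at u but no t with uR²t and uR²t.
(F4): fails — at 1 but no w with 1R²w and 1R²w.
(F5): satisfies the condition.
Valid on: (F5).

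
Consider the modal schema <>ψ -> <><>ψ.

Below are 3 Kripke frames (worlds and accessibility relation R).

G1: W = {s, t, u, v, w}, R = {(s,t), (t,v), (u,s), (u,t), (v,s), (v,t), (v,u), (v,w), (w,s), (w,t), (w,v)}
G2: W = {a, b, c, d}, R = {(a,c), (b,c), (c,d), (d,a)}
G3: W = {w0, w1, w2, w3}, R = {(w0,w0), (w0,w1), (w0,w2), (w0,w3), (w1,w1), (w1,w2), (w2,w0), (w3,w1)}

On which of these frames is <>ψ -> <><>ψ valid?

G3

Frame correspondent (Sahlqvist): forall x forall y (xRy -> exists w (y = w & x R^2 w)) — i.e. a generalized confluence (Geach) condition.
G1: fails — sRt but no w* with t=w* and sR²w*.
G2: fails — aRc but no w with c=w and aR²w.
G3: ✓.
Valid on: G3.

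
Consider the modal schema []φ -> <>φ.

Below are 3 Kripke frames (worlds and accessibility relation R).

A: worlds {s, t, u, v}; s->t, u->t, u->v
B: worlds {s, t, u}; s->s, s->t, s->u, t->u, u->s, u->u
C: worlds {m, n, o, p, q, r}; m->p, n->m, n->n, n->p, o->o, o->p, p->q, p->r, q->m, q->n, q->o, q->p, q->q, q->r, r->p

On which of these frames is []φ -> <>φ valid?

B, C

This is the axiom for seriality; its first-order frame correspondent is forall x exists y Rxy.
A: fails — world t has no successor.
B: satisfies the condition.
C: satisfies the condition.
Valid on: B, C.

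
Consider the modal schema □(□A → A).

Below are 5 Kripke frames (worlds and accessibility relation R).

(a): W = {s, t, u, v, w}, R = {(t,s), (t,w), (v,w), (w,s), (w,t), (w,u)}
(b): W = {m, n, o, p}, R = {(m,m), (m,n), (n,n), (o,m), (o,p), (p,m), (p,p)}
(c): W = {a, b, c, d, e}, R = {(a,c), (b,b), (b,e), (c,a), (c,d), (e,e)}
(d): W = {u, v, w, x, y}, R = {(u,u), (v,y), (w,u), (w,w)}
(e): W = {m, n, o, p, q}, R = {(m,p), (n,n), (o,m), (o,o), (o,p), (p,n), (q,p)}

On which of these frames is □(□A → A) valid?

(b)

Frame correspondent (Sahlqvist): ∀x ∀y (Rxy → Ryy) — i.e. shift-reflexivity.
(a): fails — Rwt but not Rtt.
(b): satisfies the condition.
(c): fails — Rcd but not Rdd.
(d): fails — Rvy but not Ryy.
(e): fails — Rom but not Rmm.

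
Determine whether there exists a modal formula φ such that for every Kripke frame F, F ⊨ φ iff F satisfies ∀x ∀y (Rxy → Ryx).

Yes — defined by q → □◇q

Yes: it is symmetry, defined by the B schema q → □◇q.
Suppose q→□◇q is valid. Take Rxy and set V(q)={x}. Then q at x, so □◇q at x, so ◇q at y, so some z with Ryz has q; z=x, i.e. Ryx.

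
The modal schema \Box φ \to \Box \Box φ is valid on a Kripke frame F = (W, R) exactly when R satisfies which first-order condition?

transitivity

Suppose □φ→□□φ is valid. Take Rxy, Ryz and set V(φ)={w : Rxw}. Then □φ at x, so □□φ at x, so □φ at y, so φ at z, i.e. Rxz.
Conversely, on a frame with transitivity the schema holds at every world under every valuation.
So the correspondent is transitivity.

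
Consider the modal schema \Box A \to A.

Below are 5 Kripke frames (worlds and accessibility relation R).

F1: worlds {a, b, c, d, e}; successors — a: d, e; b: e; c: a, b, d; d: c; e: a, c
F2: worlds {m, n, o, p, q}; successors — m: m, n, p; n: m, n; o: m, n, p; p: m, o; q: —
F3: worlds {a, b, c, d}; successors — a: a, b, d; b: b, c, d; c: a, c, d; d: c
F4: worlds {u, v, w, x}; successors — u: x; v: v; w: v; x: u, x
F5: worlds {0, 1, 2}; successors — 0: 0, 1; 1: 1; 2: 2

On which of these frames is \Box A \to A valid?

F5

Frame correspondent (Sahlqvist): \forall x Rxx — i.e. reflexivity.
F1: fails — world a does not see itself.
F2: fails — world o does not see itself.
F3: fails — world d does not see itself.
F4: fails — world u does not see itself.
F5: holds.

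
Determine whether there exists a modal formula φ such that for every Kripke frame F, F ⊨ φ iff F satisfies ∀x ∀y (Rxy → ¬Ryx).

If a class were modally definable it would be closed under surjective bounded morphisms (Goldblatt–Thomason).
The 4-cycle (worlds a,b,c,d with a→b→c→d→a) is asymmetric. Mapping every world to a single reflexive point • is a surjective bounded morphism, and the reflexive point is not asymmetric (R•• but asymmetry requires ¬R••).
So no modal formula (or set of formulas) defines exactly the asymmetric frames.

No — not modally definable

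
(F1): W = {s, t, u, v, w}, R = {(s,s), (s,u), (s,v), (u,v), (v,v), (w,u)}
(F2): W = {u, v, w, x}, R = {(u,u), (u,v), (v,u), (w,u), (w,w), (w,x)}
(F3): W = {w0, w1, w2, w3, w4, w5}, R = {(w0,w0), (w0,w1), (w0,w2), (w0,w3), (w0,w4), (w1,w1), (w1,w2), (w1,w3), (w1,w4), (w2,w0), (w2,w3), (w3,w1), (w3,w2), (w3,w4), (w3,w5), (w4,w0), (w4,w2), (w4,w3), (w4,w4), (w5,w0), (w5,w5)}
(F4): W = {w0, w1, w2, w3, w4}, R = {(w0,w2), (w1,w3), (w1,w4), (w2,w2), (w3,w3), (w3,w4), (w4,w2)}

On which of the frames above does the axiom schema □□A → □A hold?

The schema corresponds to density: ∀x ∀y (Rxy → ∃z (Rxz ∧ Rzy)).
(F1): fails — Rwu but no z with Rwz and Rzu.
(F2): holds.
(F3): holds.
(F4): holds.

(F2), (F3), (F4)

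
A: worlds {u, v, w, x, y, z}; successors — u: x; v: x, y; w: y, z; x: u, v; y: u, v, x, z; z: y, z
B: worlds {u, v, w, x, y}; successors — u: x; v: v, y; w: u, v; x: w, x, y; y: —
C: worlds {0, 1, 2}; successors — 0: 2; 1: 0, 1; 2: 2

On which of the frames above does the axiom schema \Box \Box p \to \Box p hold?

This is the axiom for density; its first-order frame correspondent is \forall x \forall y (Rxy \to \exists z (Rxz \wedge Rzy)).
A: fails — Rxu but no t with Rxt and Rtu.
B: fails — Rwu but no z with Rwz and Rzu.
C: condition met.

C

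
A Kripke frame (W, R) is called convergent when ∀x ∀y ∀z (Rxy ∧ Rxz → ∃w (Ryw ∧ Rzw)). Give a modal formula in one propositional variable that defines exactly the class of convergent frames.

This is convergence; the standard corresponding axiom is .2: ◇□s → □◇s.
Suppose ◇□s→□◇s is valid. Take Rxy, Rxz and set V(s)={w : Ryw}. Then □s at y so ◇□s at x, so □◇s at x, so ◇s at z, giving w with Rzw and Ryw.

◇□s → □◇s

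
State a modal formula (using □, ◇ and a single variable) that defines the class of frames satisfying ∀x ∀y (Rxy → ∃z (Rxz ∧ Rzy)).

This is density; the standard corresponding axiom is C4: □□ψ → □ψ.
Suppose □□ψ→□ψ is valid. Take Rxy and set V(ψ)={w : xR²w}. Then □□ψ at x, so □ψ at x, so ψ at y, i.e. ∃z(Rxz∧Rzy).

□□ψ → □ψ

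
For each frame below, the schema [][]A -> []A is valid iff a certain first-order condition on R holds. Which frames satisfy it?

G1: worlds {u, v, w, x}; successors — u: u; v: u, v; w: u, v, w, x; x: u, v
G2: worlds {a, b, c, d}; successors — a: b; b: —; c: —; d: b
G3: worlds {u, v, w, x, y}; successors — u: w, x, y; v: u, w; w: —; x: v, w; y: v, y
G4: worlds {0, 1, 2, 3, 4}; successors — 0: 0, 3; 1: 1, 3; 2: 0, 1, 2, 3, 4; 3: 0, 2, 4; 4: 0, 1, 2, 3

The schema corresponds to density: forall x forall y (Rxy -> exists z (Rxz & Rzy)).
G1: holds.
G2: fails — Rdb but no z with Rdz and Rzb.
G3: fails — Rvu but no z with Rvz and Rzu.
G4: holds.
Valid on: G1, G4.

G1, G4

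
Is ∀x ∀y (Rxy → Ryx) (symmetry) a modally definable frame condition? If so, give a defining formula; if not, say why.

This is a Sahlqvist condition; the B axiom p → □◇p defines it.
Suppose p→□◇p is valid. Take Rxy and set V(p)={x}. Then p at x, so □◇p at x, so ◇p at y, so some z with Ryz has p; z=x, i.e. Ryx.

Yes — defined by p → □◇p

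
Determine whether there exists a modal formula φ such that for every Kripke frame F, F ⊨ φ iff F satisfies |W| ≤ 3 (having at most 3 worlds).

Not definable by any modal formula

Modal frame validity is preserved under disjoint unions.
Any modal formula valid on each of 4 disjoint one-world frames is valid on their disjoint union (validity is preserved under disjoint unions). Each one-world frame has |W|=1≤3, but the union has |W|=4.
So the class is not modally definable.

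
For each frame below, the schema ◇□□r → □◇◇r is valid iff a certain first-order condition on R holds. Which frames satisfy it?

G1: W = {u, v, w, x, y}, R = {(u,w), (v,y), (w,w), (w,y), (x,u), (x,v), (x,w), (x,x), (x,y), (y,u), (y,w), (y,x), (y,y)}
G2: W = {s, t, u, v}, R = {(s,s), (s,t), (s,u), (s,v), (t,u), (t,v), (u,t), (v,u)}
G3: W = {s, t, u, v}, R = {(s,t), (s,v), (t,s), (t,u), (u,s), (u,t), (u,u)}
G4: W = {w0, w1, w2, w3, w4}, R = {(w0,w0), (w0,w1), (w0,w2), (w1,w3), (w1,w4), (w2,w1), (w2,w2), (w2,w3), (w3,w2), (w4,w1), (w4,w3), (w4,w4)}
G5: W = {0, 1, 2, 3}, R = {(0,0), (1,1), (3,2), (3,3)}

This is the axiom for a generalized confluence (Geach) condition; its first-order frame correspondent is ∀x ∀y ∀z ((xRy ∧ xRz) → ∃w (yR²w ∧ zR²w)).
G1: condition met.
G2: fails — sRu, sRv but no w with uR²w and vR²w.
G3: fails — sRt, sRv but no w with tR²w and vR²w.
G4: condition met.
G5: fails — 3R2, 3R2 but no w with 2R²w and 2R²w.
Valid on: G1, G4.

G1, G4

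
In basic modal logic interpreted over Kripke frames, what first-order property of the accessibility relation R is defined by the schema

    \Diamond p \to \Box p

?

partial functionality: \forall x \forall y \forall z (Rxy \wedge Rxz \to y = z)

This is the CD axiom.
It corresponds to partial functionality: \forall x \forall y \forall z (Rxy \wedge Rxz \to y = z).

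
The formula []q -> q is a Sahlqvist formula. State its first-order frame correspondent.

Suppose □q→q is valid. At any x set V(q)={w : Rxw}. Then □q holds at x, so q holds at x, i.e. Rxx.
Conversely, on a frame with reflexivity the schema holds at every world under every valuation.
So the correspondent is reflexivity.

Reflexivity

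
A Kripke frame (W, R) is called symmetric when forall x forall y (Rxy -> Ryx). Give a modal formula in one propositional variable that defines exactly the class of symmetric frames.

This is symmetry; the standard corresponding axiom is B: s → □◇s.
Suppose s→□◇s is valid. Take Rxy and set V(s)={x}. Then s at x, so □◇s at x, so ◇s at y, so some z with Ryz has s; z=x, i.e. Ryx.

s → □◇s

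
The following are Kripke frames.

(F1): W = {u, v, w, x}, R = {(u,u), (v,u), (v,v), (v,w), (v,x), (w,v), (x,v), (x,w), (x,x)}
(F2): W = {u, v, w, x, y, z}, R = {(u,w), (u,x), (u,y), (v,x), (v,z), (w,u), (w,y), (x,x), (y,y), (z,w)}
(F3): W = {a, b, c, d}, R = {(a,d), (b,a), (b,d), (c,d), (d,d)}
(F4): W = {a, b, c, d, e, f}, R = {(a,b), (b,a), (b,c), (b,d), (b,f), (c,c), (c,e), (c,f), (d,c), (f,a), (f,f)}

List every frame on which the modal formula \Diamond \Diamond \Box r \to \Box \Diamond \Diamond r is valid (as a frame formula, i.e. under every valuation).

(F3)

This is the axiom for a generalized confluence (Geach) condition; its first-order frame correspondent is \forall x \forall y \forall z ((x R^2 y \wedge xRz) \to \exists w (yRw \wedge z R^2 w)).
(F1): fails — vR²w, vRu but no t with wRt and uR²t.
(F2): fails — uR²x, uRy but no t with xRt and yR²t.
(F3): holds.
(F4): fails — bR²a, bRa but no w with aRw and aR²w.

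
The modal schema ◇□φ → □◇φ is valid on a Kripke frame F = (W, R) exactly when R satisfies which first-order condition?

Suppose ◇□φ→□◇φ is valid. Take Rxy, Rxz and set V(φ)={w : Ryw}. Then □φ at y so ◇□φ at x, so □◇φ at x, so ◇φ at z, giving w with Rzw and Ryw.

convergence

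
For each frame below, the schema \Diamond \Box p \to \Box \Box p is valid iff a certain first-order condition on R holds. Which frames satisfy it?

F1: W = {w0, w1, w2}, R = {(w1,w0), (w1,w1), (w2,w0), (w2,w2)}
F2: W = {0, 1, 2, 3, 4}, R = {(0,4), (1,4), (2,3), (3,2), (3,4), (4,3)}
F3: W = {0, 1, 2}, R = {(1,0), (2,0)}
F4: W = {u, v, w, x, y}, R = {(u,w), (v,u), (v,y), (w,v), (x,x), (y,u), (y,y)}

Frame correspondent (Sahlqvist): \forall x \forall y \forall z ((xRy \wedge x R^2 z) \to \exists w (yRw \wedge z = w)) — i.e. a generalized confluence (Geach) condition.
F1: fails — w1Rw0, w1R²w0 but no w with w0Rw and w0=w.
F2: satisfies the condition.
F3: satisfies the condition.
F4: fails — vRu, vR²u but no t with uRt and u=t.

F2, F3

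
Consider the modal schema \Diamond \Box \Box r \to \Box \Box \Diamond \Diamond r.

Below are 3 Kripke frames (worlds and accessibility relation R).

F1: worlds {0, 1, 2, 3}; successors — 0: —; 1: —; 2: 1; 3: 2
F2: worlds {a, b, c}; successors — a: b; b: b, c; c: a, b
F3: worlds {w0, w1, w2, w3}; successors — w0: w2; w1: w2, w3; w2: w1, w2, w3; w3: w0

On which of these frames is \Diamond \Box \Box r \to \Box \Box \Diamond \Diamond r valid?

F2, F3

The schema corresponds to a generalized confluence (Geach) condition: \forall x \forall y \forall z ((xRy \wedge x R^2 z) \to \exists w (y R^2 w \wedge z R^2 w)).
F1: fails — 3R2, 3R²1 but no w with 2R²w and 1R²w.
F2: condition met.
F3: condition met.
Valid on: F2, F3.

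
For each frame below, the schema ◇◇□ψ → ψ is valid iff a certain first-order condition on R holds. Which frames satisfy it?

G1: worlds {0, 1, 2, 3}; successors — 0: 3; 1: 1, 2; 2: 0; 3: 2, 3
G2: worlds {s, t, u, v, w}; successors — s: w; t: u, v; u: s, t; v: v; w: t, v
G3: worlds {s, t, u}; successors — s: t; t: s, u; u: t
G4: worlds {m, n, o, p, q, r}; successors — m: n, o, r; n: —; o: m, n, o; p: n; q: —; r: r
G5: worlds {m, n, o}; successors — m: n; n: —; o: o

Frame correspondent (Sahlqvist): ∀x ∀y (xR²y → ∃w (yRw ∧ x = w)) — i.e. a generalized confluence (Geach) condition.
G1: fails — 0R²3 but no w with 3Rw and 0=w.
G2: fails — sR²t but no w* with tRw* and s=w*.
G3: fails — sR²s but no w with sRw and s=w.
G4: fails — mR²m but no w with mRw and m=w.
G5: satisfies the condition.
Valid on: G5.

G5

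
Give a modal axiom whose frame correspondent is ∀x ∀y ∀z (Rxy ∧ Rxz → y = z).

The condition is partial functionality. The CD schema ◇r → □r defines it.
Suppose ◇r→□r is valid. Take Rxy, Rxz and set V(r)={y}. Then ◇r at x, so □r at x, so r at z, i.e. z=y.

◇r → □r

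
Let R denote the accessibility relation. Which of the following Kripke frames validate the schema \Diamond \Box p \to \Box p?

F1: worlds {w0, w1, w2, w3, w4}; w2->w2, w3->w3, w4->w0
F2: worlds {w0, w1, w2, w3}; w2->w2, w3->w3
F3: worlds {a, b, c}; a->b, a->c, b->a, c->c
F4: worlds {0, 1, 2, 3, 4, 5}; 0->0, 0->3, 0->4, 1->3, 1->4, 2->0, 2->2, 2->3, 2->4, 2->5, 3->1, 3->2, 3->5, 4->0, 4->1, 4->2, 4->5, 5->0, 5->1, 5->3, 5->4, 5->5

Frame correspondent (Sahlqvist): \forall x \forall y \forall z (Rxy \wedge Rxz \to Ryz) — i.e. the Euclidean property.
F1: fails — Rw4w0 and Rw4w0 but not Rw0w0.
F2: ✓.
F3: fails — Rac and Rab but not Rcb.
F4: fails — R03 and R00 but not R30.

F2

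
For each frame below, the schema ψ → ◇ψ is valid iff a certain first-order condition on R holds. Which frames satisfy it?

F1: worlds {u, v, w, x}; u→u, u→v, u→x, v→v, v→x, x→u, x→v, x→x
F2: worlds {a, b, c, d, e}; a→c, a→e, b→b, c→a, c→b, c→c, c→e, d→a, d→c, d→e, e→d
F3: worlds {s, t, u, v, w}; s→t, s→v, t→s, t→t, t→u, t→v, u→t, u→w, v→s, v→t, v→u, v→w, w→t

Frame correspondent (Sahlqvist): ∀x ∃w (x = w ∧ xRw) — i.e. a generalized confluence (Geach) condition.
F1: fails — at w but no t with w=t and wRt.
F2: fails — at a but no w with a=w and aRw.
F3: fails — at s but no w* with s=w* and sRw*.
Valid on no frame.

none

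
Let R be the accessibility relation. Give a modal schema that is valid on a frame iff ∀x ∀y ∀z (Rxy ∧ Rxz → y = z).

A defining formula is ◇ψ → □ψ (the CD axiom).
Suppose ◇ψ→□ψ is valid. Take Rxy, Rxz and set V(ψ)={y}. Then ◇ψ at x, so □ψ at x, so ψ at z, i.e. z=y.

◇ψ → □ψ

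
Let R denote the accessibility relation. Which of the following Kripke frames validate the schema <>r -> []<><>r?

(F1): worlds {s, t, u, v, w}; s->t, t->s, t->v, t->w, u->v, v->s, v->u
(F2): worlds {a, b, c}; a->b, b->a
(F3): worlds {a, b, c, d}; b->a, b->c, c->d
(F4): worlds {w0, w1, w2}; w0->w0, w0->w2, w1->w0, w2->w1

Frame correspondent (Sahlqvist): forall x forall y forall z ((xRy & xRz) -> exists w (y = w & z R^2 w)) — i.e. a generalized confluence (Geach) condition.
(F1): fails — tRs, tRv but no w* with s=w* and vR²w*.
(F2): satisfies the condition.
(F3): fails — bRa, bRa but no w with a=w and aR²w.
(F4): fails — w0Rw2, w0Rw2 but no w with w2=w and w2R²w.
Valid on: (F2).

(F2)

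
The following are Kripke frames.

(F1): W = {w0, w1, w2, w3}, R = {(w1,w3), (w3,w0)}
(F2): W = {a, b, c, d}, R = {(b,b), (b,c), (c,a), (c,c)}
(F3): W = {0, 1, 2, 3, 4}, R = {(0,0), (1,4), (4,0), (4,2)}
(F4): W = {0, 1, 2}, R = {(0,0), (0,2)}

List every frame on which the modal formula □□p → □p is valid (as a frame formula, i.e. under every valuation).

(F2), (F4)

This is the axiom for density; its first-order frame correspondent is ∀x ∀y (Rxy → ∃z (Rxz ∧ Rzy)).
(F1): fails — Rw1w3 but no z with Rw1z and Rzw3.
(F2): holds.
(F3): fails — R42 but no z with R4z and Rz2.
(F4): holds.
Valid on: (F2), (F4).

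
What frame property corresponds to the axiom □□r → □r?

density: ∀x ∀y (Rxy → ∃z (Rxz ∧ Rzy))

Suppose □□r→□r is valid. Take Rxy and set V(r)={w : xR²w}. Then □□r at x, so □r at x, so r at y, i.e. ∃z(Rxz∧Rzy).
Conversely, any frame satisfying ∀x ∀y (Rxy → ∃z (Rxz ∧ Rzy)) validates the schema.
So the correspondent is density.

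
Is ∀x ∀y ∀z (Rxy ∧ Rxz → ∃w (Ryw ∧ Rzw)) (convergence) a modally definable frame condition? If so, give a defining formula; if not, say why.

This is a Sahlqvist condition; the .2 axiom ◇□q → □◇q defines it.
Suppose ◇□q→□◇q is valid. Take Rxy, Rxz and set V(q)={w : Ryw}. Then □q at y so ◇□q at x, so □◇q at x, so ◇q at z, giving w with Rzw and Ryw.

Yes — defined by ◇□q → □◇q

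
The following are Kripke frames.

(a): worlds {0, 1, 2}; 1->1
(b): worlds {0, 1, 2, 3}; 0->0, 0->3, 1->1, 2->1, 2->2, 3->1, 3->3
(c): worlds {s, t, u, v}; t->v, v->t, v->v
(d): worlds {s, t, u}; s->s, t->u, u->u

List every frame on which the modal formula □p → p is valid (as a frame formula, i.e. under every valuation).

Frame correspondent (Sahlqvist): ∀x Rxx — i.e. reflexivity.
(a): fails — world 0 does not see itself.
(b): holds.
(c): fails — world s does not see itself.
(d): fails — world t does not see itself.
Valid on: (b).

(b)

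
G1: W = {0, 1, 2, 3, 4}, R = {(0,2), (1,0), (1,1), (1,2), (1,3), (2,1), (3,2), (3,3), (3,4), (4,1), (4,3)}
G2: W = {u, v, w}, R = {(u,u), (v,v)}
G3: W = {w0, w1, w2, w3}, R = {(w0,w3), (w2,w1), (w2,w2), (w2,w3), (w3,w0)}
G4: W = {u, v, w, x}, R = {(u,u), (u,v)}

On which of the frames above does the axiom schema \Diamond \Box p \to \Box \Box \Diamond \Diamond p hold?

G2

This is the axiom for a generalized confluence (Geach) condition; its first-order frame correspondent is \forall x \forall y \forall z ((xRy \wedge x R^2 z) \to \exists w (yRw \wedge z R^2 w)).
G1: fails — 1R0, 1R²0 but no w with 0Rw and 0R²w.
G2: holds.
G3: fails — w2Rw1, w2R²w0 but no w with w1Rw and w0R²w.
G4: fails — uRu, uR²v but no t with uRt and vR²t.
Valid on: G2.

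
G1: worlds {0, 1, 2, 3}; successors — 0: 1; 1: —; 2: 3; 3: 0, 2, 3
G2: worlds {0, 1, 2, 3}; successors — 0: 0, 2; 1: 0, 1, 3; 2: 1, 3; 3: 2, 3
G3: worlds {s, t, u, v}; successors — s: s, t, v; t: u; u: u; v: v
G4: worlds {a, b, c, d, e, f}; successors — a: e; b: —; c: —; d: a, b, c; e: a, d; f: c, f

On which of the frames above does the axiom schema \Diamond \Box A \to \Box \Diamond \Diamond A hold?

G2

Frame correspondent (Sahlqvist): \forall x \forall y \forall z ((xRy \wedge xRz) \to \exists w (yRw \wedge z R^2 w)) — i.e. a generalized confluence (Geach) condition.
G1: fails — 0R1, 0R1 but no w with 1Rw and 1R²w.
G2: ✓.
G3: fails — sRs, sRt but no w with sRw and tR²w.
G4: fails — dRa, dRa but no w with aRw and aR²w.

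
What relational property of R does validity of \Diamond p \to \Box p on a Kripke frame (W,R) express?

Partial functionality

Suppose ◇p→□p is valid. Take Rxy, Rxz and set V(p)={y}. Then ◇p at x, so □p at x, so p at z, i.e. z=y.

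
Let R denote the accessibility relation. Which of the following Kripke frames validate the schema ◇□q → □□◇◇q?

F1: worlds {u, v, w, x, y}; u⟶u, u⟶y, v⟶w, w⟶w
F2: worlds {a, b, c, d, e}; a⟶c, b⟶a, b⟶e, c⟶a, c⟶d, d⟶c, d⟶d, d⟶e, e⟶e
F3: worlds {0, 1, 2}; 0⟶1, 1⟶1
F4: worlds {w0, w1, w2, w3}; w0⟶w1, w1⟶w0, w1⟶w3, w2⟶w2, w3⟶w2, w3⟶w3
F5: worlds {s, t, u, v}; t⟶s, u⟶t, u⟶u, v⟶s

The schema corresponds to a generalized confluence (Geach) condition: ∀x ∀y ∀z ((xRy ∧ xR²z) → ∃w (yRw ∧ zR²w)).
F1: fails — uRu, uR²y but no t with uRt and yR²t.
F2: fails — bRa, bR²e but no w with aRw and eR²w.
F3: holds.
F4: fails — w1Rw0, w1R²w2 but no w with w0Rw and w2R²w.
F5: fails — uRt, uR²s but no w with tRw and sR²w.
Valid on: F3.

F3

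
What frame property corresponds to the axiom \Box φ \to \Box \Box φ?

Suppose □φ→□□φ is valid. Take Rxy, Ryz and set V(φ)={w : Rxw}. Then □φ at x, so □□φ at x, so □φ at y, so φ at z, i.e. Rxz.
Conversely, on a frame with transitivity the schema holds at every world under every valuation.
So the correspondent is transitivity.

transitivity: \forall x \forall y \forall z (Rxy \wedge Ryz \to Rxz)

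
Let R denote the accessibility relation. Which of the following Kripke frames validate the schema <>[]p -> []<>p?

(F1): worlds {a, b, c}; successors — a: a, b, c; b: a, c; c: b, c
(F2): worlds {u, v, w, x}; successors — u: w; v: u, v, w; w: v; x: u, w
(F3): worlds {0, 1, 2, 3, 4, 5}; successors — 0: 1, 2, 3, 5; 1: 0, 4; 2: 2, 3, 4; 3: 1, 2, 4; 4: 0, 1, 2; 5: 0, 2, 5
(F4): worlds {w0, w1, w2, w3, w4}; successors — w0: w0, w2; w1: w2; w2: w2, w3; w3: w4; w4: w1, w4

(F1)

Frame correspondent (Sahlqvist): forall x forall y forall z (Rxy & Rxz -> exists w (Ryw & Rzw)) — i.e. convergence.
(F1): ✓.
(F2): fails — Rvw and Rvu but w and u have no common successor.
(F3): fails — R40 and R41 but 0 and 1 have no common successor.
(F4): fails — Rw2w2 and Rw2w3 but w2 and w3 have no common successor.
Valid on: (F1).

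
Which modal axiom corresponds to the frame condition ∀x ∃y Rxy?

□q → ◇q

The condition is seriality. The D schema □q → ◇q defines it.
Suppose □q→◇q is valid. At any x set V(q)=W. Then □q at x, so ◇q at x, so x has a successor.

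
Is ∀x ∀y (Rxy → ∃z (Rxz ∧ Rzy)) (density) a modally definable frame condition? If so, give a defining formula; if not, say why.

Definable; □□q → □q defines it

Yes: it is density, defined by the C4 schema □□q → □q.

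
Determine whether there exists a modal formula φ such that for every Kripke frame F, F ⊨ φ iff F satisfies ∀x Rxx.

The condition is reflexivity. A defining modal formula is □q → q.

Yes — defined by □q → q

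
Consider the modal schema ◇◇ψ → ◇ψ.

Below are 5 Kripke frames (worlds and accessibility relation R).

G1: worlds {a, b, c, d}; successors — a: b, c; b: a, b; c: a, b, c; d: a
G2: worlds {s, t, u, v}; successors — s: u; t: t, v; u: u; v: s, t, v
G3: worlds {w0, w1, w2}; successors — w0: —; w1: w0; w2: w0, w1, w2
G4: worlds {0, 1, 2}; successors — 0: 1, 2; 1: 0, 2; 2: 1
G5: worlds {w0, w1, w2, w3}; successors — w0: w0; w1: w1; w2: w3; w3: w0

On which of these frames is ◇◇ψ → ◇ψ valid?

G3

The schema corresponds to transitivity: ∀x ∀y ∀z (Rxy ∧ Ryz → Rxz).
G1: fails — Rab and Rba but not Raa.
G2: fails — Rtv and Rvs but not Rts.
G3: condition met.
G4: fails — R10 and R01 but not R11.
G5: fails — Rw2w3 and Rw3w0 but not Rw2w0.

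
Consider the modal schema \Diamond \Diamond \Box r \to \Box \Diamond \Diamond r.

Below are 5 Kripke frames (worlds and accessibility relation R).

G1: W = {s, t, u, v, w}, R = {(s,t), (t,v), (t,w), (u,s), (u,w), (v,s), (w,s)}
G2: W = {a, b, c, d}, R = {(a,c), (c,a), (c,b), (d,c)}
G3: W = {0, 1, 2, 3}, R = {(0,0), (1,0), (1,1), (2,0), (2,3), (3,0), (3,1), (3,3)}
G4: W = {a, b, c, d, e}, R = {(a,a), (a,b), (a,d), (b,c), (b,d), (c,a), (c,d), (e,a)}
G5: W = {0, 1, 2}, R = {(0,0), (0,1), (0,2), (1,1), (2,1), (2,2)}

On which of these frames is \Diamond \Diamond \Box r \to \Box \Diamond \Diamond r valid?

G3, G5

Frame correspondent (Sahlqvist): \forall x \forall y \forall z ((x R^2 y \wedge xRz) \to \exists w (yRw \wedge z R^2 w)) — i.e. a generalized confluence (Geach) condition.
G1: fails — uR²s, uRs but no w* with sRw* and sR²w*.
G2: fails — aR²b, aRc but no w with bRw and cR²w.
G3: condition met.
G4: fails — aR²a, aRd but no w with aRw and dR²w.
G5: condition met.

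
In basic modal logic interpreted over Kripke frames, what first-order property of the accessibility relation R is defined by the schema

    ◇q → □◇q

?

Suppose ◇q→□◇q is valid. Take Rxy, Rxz and set V(q)={y}. Then ◇q at x, so □◇q at x, so ◇q at z, so some w with Rzw has q; w=y, i.e. Rzy. By symmetry of the argument, Ryz.

the Euclidean property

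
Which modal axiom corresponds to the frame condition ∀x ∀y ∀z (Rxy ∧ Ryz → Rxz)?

□r → □□r

A defining formula is □r → □□r (the 4 axiom).
Suppose □r→□□r is valid. Take Rxy, Ryz and set V(r)={w : Rxw}. Then □r at x, so □□r at x, so □r at y, so r at z, i.e. Rxz.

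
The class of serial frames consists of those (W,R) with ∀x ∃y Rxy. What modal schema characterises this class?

The condition is seriality. The D schema □p → ◇p defines it.
Suppose □p→◇p is valid. At any x set V(p)=W. Then □p at x, so ◇p at x, so x has a successor.

□p → ◇p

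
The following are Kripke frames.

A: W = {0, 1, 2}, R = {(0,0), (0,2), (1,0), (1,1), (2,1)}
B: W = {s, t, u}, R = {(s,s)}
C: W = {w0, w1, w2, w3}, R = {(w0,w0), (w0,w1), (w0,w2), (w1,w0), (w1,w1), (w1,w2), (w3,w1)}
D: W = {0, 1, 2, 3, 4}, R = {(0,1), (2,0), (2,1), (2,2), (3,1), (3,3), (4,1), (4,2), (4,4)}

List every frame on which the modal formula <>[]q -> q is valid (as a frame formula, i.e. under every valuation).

The schema corresponds to a generalized confluence (Geach) condition: forall x forall y (xRy -> exists w (yRw & x = w)).
A: fails — 0R2 but no w with 2Rw and 0=w.
B: condition met.
C: fails — w0Rw2 but no w with w2Rw and w0=w.
D: fails — 0R1 but no w with 1Rw and 0=w.

B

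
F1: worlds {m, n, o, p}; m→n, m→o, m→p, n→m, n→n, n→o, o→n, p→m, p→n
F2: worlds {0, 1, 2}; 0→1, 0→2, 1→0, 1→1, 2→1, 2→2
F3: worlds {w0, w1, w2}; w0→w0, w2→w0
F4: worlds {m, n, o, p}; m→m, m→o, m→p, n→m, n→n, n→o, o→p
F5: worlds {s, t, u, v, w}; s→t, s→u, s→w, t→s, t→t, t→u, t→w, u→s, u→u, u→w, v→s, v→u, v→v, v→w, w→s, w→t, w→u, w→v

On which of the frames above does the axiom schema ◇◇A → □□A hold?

F3

The schema corresponds to a generalized confluence (Geach) condition: ∀x ∀y ∀z ((xR²y ∧ xR²z) → ∃w (y = w ∧ z = w)).
F1: fails — mR²m, mR²n but m ≠ n.
F2: fails — 0R²0, 0R²1 but 0 ≠ 1.
F3: holds.
F4: fails — mR²m, mR²o but m ≠ o.
F5: fails — sR²s, sR²t but s ≠ t.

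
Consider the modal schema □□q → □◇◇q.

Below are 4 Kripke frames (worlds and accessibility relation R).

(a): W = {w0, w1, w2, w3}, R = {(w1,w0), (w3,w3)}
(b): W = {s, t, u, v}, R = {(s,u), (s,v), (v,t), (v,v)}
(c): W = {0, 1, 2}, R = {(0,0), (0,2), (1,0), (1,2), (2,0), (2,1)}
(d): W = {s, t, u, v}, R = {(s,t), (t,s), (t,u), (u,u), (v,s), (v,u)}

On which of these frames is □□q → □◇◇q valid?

(c), (d)

This is the axiom for a generalized confluence (Geach) condition; its first-order frame correspondent is ∀x ∀z (xRz → ∃w (xR²w ∧ zR²w)).
(a): fails — w1Rw0 but no w with w1R²w and w0R²w.
(b): fails — sRu but no w with sR²w and uR²w.
(c): holds.
(d): holds.
Valid on: (c), (d).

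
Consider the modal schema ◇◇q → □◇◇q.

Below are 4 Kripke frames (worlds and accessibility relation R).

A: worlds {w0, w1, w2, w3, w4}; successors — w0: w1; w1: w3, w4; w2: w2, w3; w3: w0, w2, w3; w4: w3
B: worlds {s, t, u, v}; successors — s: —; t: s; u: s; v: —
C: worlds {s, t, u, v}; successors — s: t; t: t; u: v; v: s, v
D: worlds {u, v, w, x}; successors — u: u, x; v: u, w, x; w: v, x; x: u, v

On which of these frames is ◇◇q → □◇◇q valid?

Frame correspondent (Sahlqvist): ∀x ∀y ∀z ((xR²y ∧ xRz) → ∃w (y = w ∧ zR²w)) — i.e. a generalized confluence (Geach) condition.
A: fails — w0R²w4, w0Rw1 but no w with w4=w and w1R²w.
B: ✓.
C: fails — vR²s, vRs but no w with s=w and sR²w.
D: fails — uR²v, uRx but no t with v=t and xR²t.
Valid on: B.

B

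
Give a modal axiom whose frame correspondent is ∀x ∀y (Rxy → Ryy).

□(□q → q)

A defining formula is □(□q → q) (the T□ axiom).
Suppose □(□q→q) is valid. Take Rxy and set V(q)={w : Ryw}. Then at y, □q holds; since □(□q→q) at x, □q→q at y, so q at y, i.e. Ryy.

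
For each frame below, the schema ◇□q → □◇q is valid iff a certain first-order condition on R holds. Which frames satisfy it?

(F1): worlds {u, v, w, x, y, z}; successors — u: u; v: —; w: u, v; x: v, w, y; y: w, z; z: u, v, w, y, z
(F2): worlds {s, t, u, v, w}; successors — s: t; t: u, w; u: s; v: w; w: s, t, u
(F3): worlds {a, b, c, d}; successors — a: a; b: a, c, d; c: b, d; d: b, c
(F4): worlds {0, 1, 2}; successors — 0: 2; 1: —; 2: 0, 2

Frame correspondent (Sahlqvist): ∀x ∀y ∀z (Rxy ∧ Rxz → ∃w (Ryw ∧ Rzw)) — i.e. convergence.
(F1): fails — Rwu and Rwv but u and v have no common successor.
(F2): fails — Rwt and Rwu but t and u have no common successor.
(F3): fails — Rbc and Rba but c and a have no common successor.
(F4): ✓.
Valid on: (F4).

(F4)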